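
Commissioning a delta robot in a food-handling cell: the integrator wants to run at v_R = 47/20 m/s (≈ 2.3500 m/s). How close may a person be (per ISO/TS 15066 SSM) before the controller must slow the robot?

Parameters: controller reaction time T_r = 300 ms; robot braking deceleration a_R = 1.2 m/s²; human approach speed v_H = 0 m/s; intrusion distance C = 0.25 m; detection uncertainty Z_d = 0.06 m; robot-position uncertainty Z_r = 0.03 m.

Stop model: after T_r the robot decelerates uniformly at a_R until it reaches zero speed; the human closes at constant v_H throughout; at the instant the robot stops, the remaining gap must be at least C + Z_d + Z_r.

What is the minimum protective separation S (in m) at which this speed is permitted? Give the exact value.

S_min = 16061/4800 m = 3.3460 m

braking lasts T_s = (47/20)/(6/5) = 1.9583 s
robot covers v_R·T_r = 2.3500·0.3000 = 0.7050 m before braking
robot covers 2.3500·1.9583 − ½·1.2000·1.9583² = 2.3010 m while stopping
person approaches 0.0000·(0.3000+1.9583) = 0.0000 m
C+Z_d+Z_r = 0.2500+0.0600+0.0300 = 0.3400 m
S_min ≈ 0.7050+2.3010+0.0000+0.3400  ⇒  S_min = 16061/4800 m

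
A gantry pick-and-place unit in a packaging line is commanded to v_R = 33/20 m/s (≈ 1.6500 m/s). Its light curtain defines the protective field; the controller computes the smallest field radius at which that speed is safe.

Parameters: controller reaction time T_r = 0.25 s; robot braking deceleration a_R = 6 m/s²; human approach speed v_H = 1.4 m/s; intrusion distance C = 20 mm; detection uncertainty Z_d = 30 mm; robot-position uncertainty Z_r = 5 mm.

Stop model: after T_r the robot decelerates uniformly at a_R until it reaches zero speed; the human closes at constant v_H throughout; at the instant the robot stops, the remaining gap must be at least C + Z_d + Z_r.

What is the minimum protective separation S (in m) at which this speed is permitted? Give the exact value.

stop time T_s = (33/20)/6 = 0.2750 s
reaction-phase robot travel = 1.6500·0.2500 = 0.4125 m
robot under decel: 1.6500²/(2·6.0000) = 0.2269 m
person approaches 1.4000·(0.2500+0.2750) = 0.7350 m
margins: 0.0200+0.0300+0.0050 = 0.0550 m
S_min ≈ 0.4125+0.2269+0.7350+0.0550  ⇒  S_min = 2287/1600 m

S_min = 2287/1600 m = 1.4294 m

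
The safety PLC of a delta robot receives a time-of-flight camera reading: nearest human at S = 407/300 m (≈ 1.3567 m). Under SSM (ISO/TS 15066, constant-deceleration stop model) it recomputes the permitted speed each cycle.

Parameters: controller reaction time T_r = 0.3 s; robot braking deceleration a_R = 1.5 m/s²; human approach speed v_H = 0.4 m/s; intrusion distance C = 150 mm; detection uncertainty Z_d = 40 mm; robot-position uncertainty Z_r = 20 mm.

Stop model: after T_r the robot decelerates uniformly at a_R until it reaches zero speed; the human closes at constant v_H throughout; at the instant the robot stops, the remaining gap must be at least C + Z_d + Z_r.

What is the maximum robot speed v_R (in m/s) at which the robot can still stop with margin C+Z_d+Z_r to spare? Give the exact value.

v_R_max = 11/10 m/s = 1.1000 m/s

at the boundary: (1/3)·v² + (17/30)·v + (-77/75) = 0
  disc = (17/30)² − 4·(1/3)·(-77/75) = 169/100 ; √disc = 13/10
  v_R = (−(17/30) + 13/10) / (2·(1/3)) = 11/10 m/s
check:
braking lasts T_s = (11/10)/(3/2) = 0.7333 s
robot in T_r: 1.1000·0.3000 = 0.3300 m
robot covers 1.1000·0.7333 − ½·1.5000·0.7333² = 0.4033 m while stopping
person approaches 0.4000·(0.3000+0.7333) = 0.4133 m
C+Z_d+Z_r = 0.1500+0.0400+0.0200 = 0.2100 m
sum ≈ 0.3300+0.4033+0.4133+0.2100 ≈ 1.3567 m = S ✓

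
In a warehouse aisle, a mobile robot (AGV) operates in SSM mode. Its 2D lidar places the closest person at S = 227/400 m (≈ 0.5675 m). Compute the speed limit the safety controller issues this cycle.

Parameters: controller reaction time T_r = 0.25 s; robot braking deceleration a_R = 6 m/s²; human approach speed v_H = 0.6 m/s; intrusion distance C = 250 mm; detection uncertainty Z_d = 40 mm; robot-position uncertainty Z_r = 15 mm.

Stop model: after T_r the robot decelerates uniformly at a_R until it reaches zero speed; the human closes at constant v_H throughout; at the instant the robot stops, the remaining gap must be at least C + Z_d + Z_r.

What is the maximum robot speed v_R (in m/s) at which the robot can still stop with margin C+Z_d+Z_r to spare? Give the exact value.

quadratic (1/12)·v² + (7/20)·v + (-9/80) = 0
  disc = (7/20)² − 4·(1/12)·(-9/80) = 4/25 ; √disc = 2/5
  v_R = (−(7/20) + 2/5) / (2·(1/12)) = 3/10 m/s
check:
braking lasts T_s = (3/10)/6 = 0.0500 s
reaction-phase robot travel = 0.3000·0.2500 = 0.0750 m
robot under decel: 0.3000²/(2·6.0000) = 0.0075 m
human closes 0.6000·0.3000 = 0.1800 m
margins: 0.2500+0.0400+0.0150 = 0.3050 m
sum ≈ 0.0750+0.0075+0.1800+0.3050 ≈ 0.5675 m = S ✓

v_R_max = 3/10 m/s = 0.3000 m/s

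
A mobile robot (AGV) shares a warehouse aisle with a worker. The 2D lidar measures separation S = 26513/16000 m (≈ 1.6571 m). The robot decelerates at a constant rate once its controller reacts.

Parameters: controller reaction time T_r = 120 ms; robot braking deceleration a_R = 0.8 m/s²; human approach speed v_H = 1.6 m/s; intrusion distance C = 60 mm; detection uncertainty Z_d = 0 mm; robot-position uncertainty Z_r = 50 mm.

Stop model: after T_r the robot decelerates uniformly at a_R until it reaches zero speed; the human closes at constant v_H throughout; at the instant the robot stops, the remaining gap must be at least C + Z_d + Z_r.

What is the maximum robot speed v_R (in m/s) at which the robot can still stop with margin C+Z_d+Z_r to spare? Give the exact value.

collect terms ⇒ (5/8)·v_R² + (53/25)·v_R + (-21681/16000) = 0
  disc = (53/25)² − 4·(5/8)·(-21681/16000) = 1261129/160000 ; √disc = 1123/400
  v_R = (−(53/25) + 1123/400) / (2·(5/8)) = 11/20 m/s
check:
stop time T_s = (11/20)/(4/5) = 0.6875 s
reaction-phase robot travel = 0.5500·0.1200 = 0.0660 m
robot covers 0.5500·0.6875 − ½·0.8000·0.6875² = 0.1891 m while stopping
person approaches 1.6000·(0.1200+0.6875) = 1.2920 m
C+Z_d+Z_r = 0.0600+0.0000+0.0500 = 0.1100 m
sum ≈ 0.0660+0.1891+1.2920+0.1100 ≈ 1.6571 m = S ✓

v_R_max = 11/20 m/s = 0.5500 m/s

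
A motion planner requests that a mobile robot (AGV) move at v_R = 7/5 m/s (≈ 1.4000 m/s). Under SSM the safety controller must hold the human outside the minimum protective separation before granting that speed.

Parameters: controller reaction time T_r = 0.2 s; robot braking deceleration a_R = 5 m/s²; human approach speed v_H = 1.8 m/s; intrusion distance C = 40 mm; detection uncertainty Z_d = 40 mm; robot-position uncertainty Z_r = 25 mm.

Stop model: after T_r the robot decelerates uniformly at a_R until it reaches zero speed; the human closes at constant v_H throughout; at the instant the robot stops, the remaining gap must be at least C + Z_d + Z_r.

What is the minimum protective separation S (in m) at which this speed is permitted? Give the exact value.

S_min = 289/200 m = 1.4450 m

stop time T_s = (7/5)/5 = 0.2800 s
reaction-phase robot travel = 1.4000·0.2000 = 0.2800 m
robot covers 1.4000·0.2800 − ½·5.0000·0.2800² = 0.1960 m while stopping
human over T_r+T_s: 1.8000·(0.2000+0.2800) = 0.8640 m
margins: 0.0400+0.0400+0.0250 = 0.1050 m
S_min ≈ 0.2800+0.1960+0.8640+0.1050  ⇒  S_min = 289/200 m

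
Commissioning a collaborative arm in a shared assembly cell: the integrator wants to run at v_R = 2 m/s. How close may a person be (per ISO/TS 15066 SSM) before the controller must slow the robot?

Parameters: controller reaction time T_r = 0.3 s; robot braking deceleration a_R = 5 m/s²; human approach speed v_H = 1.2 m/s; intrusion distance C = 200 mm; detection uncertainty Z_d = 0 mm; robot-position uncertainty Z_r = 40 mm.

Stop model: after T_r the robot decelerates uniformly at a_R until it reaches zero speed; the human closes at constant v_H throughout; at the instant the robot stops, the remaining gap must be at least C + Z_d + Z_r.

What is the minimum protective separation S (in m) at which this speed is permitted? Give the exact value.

S_min = 52/25 m = 2.0800 m

T_s = v_R/a_R = 2/5 = 0.4000 s
reaction-phase robot travel = 2.0000·0.3000 = 0.6000 m
robot covers 2.0000·0.4000 − ½·5.0000·0.4000² = 0.4000 m while stopping
human over T_r+T_s: 1.2000·(0.3000+0.4000) = 0.8400 m
C+Z_d+Z_r = 0.2000+0.0000+0.0400 = 0.2400 m
S_min ≈ 0.6000+0.4000+0.8400+0.2400  ⇒  S_min = 52/25 m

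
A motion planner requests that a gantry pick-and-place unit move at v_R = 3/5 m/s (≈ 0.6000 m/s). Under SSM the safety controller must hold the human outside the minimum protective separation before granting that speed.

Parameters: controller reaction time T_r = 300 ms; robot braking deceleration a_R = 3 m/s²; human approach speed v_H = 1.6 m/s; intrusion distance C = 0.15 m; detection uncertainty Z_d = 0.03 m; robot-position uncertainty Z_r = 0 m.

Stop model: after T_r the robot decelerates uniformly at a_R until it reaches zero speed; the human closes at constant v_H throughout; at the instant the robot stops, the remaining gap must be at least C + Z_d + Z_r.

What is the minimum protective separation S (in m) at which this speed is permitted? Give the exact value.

S_min = 61/50 m = 1.2200 m

T_s = v_R/a_R = (3/5)/3 = 0.2000 s
robot covers v_R·T_r = 0.6000·0.3000 = 0.1800 m before braking
robot under decel: 0.6000²/(2·3.0000) = 0.0600 m
human over T_r+T_s: 1.6000·(0.3000+0.2000) = 0.8000 m
residual clearance needed = 0.1500+0.0300+0.0000 = 0.1800 m
S_min ≈ 0.1800+0.0600+0.8000+0.1800  ⇒  S_min = 61/50 m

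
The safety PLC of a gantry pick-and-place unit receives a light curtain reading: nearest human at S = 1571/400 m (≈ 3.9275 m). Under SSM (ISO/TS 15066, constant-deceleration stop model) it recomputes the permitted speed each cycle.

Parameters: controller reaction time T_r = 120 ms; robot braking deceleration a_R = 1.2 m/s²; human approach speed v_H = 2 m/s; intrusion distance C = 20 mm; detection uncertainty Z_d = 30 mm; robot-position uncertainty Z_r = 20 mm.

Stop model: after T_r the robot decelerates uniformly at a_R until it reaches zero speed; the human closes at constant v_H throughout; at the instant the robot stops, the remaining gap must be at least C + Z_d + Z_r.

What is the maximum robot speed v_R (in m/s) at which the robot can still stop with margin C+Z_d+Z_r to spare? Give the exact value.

v_R_max = 3/2 m/s = 1.5000 m/s

at the boundary: (5/12)·v² + (134/75)·v + (-1447/400) = 0
  disc = (134/75)² − 4·(5/12)·(-1447/400) = 829921/90000 ; √disc = 911/300
  v_R = (−(134/75) + 911/300) / (2·(5/12)) = 3/2 m/s
check:
T_s = v_R/a_R = (3/2)/(6/5) = 1.2500 s
robot in T_r: 1.5000·0.1200 = 0.1800 m
braking distance = 1.5000²/(2·1.2000) = 0.9375 m
human closes 2.0000·1.3700 = 2.7400 m
margins: 0.0200+0.0300+0.0200 = 0.0700 m
sum ≈ 0.1800+0.9375+2.7400+0.0700 ≈ 3.9275 m = S ✓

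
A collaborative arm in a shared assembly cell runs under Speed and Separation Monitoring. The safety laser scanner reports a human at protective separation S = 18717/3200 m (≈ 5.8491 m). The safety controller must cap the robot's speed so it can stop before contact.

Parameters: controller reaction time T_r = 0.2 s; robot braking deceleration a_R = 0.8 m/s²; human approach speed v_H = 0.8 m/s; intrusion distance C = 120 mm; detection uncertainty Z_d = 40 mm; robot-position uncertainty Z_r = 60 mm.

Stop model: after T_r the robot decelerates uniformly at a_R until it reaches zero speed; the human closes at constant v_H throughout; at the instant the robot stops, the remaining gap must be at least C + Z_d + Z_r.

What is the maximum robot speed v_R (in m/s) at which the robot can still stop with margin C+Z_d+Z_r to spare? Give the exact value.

v_R_max = 43/20 m/s = 2.1500 m/s

at the boundary: (5/8)·v² + (6/5)·v + (-17501/3200) = 0
  disc = (6/5)² − 4·(5/8)·(-17501/3200) = 96721/6400 ; √disc = 311/80
  v_R = (−(6/5) + 311/80) / (2·(5/8)) = 43/20 m/s
check:
braking lasts T_s = (43/20)/(4/5) = 2.6875 s
reaction-phase robot travel = 2.1500·0.2000 = 0.4300 m
robot covers 2.1500·2.6875 − ½·0.8000·2.6875² = 2.8891 m while stopping
human closes 0.8000·2.8875 = 2.3100 m
margins: 0.1200+0.0400+0.0600 = 0.2200 m
sum ≈ 0.4300+2.8891+2.3100+0.2200 ≈ 5.8491 m = S ✓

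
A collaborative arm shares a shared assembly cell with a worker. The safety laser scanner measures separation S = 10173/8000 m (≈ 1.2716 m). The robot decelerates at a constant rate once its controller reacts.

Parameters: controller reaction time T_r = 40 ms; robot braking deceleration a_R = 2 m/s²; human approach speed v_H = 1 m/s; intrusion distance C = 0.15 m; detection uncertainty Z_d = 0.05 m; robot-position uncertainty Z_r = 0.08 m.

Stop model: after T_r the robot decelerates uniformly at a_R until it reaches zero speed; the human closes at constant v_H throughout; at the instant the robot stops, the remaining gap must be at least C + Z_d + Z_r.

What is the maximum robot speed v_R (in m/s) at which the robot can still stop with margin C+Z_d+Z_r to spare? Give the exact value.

collect terms ⇒ (1/4)·v_R² + (27/50)·v_R + (-7613/8000) = 0
  disc = (27/50)² − 4·(1/4)·(-7613/8000) = 49729/40000 ; √disc = 223/200
  v_R = (−(27/50) + 223/200) / (2·(1/4)) = 23/20 m/s
check:
braking lasts T_s = (23/20)/2 = 0.5750 s
robot covers v_R·T_r = 1.1500·0.0400 = 0.0460 m before braking
robot under decel: 1.1500²/(2·2.0000) = 0.3306 m
human closes 1.0000·0.6150 = 0.6150 m
residual clearance needed = 0.1500+0.0500+0.0800 = 0.2800 m
sum ≈ 0.0460+0.3306+0.6150+0.2800 ≈ 1.2716 m = S ✓

v_R_max = 23/20 m/s = 1.1500 m/s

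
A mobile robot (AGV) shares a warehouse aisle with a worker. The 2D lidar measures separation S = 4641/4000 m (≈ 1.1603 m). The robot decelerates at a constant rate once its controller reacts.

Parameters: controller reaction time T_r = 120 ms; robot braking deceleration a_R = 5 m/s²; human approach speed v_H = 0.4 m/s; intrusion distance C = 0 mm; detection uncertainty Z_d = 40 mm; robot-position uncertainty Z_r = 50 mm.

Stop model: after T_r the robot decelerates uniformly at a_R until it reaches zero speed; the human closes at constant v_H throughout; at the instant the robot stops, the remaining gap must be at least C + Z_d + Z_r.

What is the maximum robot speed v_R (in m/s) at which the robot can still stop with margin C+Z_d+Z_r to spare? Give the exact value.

v_R_max = 47/20 m/s = 2.3500 m/s

collect terms ⇒ (1/10)·v_R² + (1/5)·v_R + (-4089/4000) = 0
  disc = (1/5)² − 4·(1/10)·(-4089/4000) = 4489/10000 ; √disc = 67/100
  v_R = (−(1/5) + 67/100) / (2·(1/10)) = 47/20 m/s
check:
T_s = v_R/a_R = (47/20)/5 = 0.4700 s
robot covers v_R·T_r = 2.3500·0.1200 = 0.2820 m before braking
robot covers 2.3500·0.4700 − ½·5.0000·0.4700² = 0.5523 m while stopping
human over T_r+T_s: 0.4000·(0.1200+0.4700) = 0.2360 m
margins: 0.0000+0.0400+0.0500 = 0.0900 m
sum ≈ 0.2820+0.5523+0.2360+0.0900 ≈ 1.1603 m = S ✓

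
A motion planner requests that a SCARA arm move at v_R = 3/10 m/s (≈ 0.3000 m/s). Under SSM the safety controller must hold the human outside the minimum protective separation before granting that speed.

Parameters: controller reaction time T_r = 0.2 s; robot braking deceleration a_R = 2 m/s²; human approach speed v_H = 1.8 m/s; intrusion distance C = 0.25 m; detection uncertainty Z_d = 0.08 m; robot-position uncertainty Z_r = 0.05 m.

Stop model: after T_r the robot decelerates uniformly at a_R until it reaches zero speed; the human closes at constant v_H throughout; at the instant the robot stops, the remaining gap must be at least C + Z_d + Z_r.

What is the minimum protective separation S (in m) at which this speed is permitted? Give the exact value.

stop time T_s = (3/10)/2 = 0.1500 s
robot covers v_R·T_r = 0.3000·0.2000 = 0.0600 m before braking
braking distance = 0.3000²/(2·2.0000) = 0.0225 m
human over T_r+T_s: 1.8000·(0.2000+0.1500) = 0.6300 m
residual clearance needed = 0.2500+0.0800+0.0500 = 0.3800 m
S_min ≈ 0.0600+0.0225+0.6300+0.3800  ⇒  S_min = 437/400 m

S_min = 437/400 m = 1.0925 m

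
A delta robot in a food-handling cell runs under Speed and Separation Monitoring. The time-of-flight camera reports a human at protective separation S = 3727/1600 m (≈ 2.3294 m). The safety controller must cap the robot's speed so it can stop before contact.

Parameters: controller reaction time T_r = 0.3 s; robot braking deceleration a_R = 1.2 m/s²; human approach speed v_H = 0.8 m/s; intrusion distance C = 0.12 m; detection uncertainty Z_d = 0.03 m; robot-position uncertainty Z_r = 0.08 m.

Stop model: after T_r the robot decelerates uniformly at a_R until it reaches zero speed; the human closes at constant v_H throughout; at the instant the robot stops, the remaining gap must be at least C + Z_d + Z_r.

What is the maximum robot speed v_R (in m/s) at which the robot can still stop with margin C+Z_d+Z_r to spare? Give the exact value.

v_R_max = 5/4 m/s = 1.2500 m/s

quadratic (5/12)·v² + (29/30)·v + (-119/64) = 0
  disc = (29/30)² − 4·(5/12)·(-119/64) = 58081/14400 ; √disc = 241/120
  v_R = (−(29/30) + 241/120) / (2·(5/12)) = 5/4 m/s
check:
T_s = v_R/a_R = (5/4)/(6/5) = 1.0417 s
robot covers v_R·T_r = 1.2500·0.3000 = 0.3750 m before braking
robot covers 1.2500·1.0417 − ½·1.2000·1.0417² = 0.6510 m while stopping
human closes 0.8000·1.3417 = 1.0733 m
residual clearance needed = 0.1200+0.0300+0.0800 = 0.2300 m
sum ≈ 0.3750+0.6510+1.0733+0.2300 ≈ 2.3294 m = S ✓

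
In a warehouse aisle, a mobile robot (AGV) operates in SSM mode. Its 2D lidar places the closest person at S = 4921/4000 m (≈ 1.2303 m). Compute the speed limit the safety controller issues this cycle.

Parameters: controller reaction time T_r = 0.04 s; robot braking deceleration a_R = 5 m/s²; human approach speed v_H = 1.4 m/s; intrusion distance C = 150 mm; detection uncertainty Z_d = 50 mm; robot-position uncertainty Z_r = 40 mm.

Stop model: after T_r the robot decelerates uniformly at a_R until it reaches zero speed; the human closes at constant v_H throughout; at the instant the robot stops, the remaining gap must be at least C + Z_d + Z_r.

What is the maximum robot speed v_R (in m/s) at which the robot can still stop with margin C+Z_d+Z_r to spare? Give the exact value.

v_R_max = 37/20 m/s = 1.8500 m/s

at the boundary: (1/10)·v² + (8/25)·v + (-3737/4000) = 0
  disc = (8/25)² − 4·(1/10)·(-3737/4000) = 4761/10000 ; √disc = 69/100
  v_R = (−(8/25) + 69/100) / (2·(1/10)) = 37/20 m/s
check:
stop time T_s = (37/20)/5 = 0.3700 s
robot covers v_R·T_r = 1.8500·0.0400 = 0.0740 m before braking
robot under decel: 1.8500²/(2·5.0000) = 0.3422 m
human over T_r+T_s: 1.4000·(0.0400+0.3700) = 0.5740 m
residual clearance needed = 0.1500+0.0500+0.0400 = 0.2400 m
sum ≈ 0.0740+0.3422+0.5740+0.2400 ≈ 1.2303 m = S ✓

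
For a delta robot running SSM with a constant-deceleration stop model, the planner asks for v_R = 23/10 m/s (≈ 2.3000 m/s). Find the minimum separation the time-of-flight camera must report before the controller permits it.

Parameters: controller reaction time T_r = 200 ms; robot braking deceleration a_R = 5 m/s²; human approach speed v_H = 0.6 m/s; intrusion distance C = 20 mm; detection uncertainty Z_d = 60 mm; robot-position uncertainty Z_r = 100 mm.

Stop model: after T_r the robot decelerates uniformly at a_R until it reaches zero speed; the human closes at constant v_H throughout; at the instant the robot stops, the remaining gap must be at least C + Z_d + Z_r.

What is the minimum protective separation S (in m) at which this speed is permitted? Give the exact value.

S_min = 313/200 m = 1.5650 m

stop time T_s = (23/10)/5 = 0.4600 s
reaction-phase robot travel = 2.3000·0.2000 = 0.4600 m
braking distance = 2.3000²/(2·5.0000) = 0.5290 m
human over T_r+T_s: 0.6000·(0.2000+0.4600) = 0.3960 m
margins: 0.0200+0.0600+0.1000 = 0.1800 m
S_min ≈ 0.4600+0.5290+0.3960+0.1800  ⇒  S_min = 313/200 m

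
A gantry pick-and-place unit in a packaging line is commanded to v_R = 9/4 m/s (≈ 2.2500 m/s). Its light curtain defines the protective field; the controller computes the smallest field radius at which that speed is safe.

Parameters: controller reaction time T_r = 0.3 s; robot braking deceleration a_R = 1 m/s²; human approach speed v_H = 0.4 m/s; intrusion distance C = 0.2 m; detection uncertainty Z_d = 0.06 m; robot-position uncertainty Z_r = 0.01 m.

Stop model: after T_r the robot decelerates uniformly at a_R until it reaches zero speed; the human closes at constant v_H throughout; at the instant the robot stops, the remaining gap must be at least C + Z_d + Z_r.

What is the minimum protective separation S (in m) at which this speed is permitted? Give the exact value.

S_min = 3597/800 m = 4.4962 m

stop time T_s = (9/4)/1 = 2.2500 s
robot in T_r: 2.2500·0.3000 = 0.6750 m
robot under decel: 2.2500²/(2·1.0000) = 2.5312 m
human closes 0.4000·2.5500 = 1.0200 m
residual clearance needed = 0.2000+0.0600+0.0100 = 0.2700 m
S_min ≈ 0.6750+2.5312+1.0200+0.2700  ⇒  S_min = 3597/800 m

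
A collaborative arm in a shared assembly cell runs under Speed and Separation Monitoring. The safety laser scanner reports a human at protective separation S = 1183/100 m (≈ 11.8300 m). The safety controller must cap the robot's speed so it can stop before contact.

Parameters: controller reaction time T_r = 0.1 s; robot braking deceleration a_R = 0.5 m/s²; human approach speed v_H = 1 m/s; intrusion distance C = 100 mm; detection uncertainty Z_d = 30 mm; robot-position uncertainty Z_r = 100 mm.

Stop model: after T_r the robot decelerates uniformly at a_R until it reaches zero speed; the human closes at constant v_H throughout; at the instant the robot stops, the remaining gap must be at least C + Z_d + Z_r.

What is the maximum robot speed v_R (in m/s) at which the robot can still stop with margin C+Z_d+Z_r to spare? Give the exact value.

quadratic (1)·v² + (21/10)·v + (-23/2) = 0
  disc = (21/10)² − 4·(1)·(-23/2) = 5041/100 ; √disc = 71/10
  v_R = (−(21/10) + 71/10) / (2·(1)) = 5/2 m/s
check:
braking lasts T_s = (5/2)/(1/2) = 5.0000 s
robot in T_r: 2.5000·0.1000 = 0.2500 m
robot under decel: 2.5000²/(2·0.5000) = 6.2500 m
human over T_r+T_s: 1.0000·(0.1000+5.0000) = 5.1000 m
residual clearance needed = 0.1000+0.0300+0.1000 = 0.2300 m
sum ≈ 0.2500+6.2500+5.1000+0.2300 ≈ 11.8300 m = S ✓

v_R_max = 5/2 m/s = 2.5000 m/s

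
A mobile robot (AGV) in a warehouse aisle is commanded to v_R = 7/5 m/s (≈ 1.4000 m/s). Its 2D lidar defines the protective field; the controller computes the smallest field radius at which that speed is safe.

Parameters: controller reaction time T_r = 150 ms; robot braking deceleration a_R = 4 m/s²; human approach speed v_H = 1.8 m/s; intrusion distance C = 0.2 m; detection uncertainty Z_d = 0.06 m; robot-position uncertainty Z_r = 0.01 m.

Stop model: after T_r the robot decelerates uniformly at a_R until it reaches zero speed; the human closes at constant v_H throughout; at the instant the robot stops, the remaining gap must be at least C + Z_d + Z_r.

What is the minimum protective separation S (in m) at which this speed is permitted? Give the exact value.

braking lasts T_s = (7/5)/4 = 0.3500 s
reaction-phase robot travel = 1.4000·0.1500 = 0.2100 m
robot covers 1.4000·0.3500 − ½·4.0000·0.3500² = 0.2450 m while stopping
human over T_r+T_s: 1.8000·(0.1500+0.3500) = 0.9000 m
residual clearance needed = 0.2000+0.0600+0.0100 = 0.2700 m
S_min ≈ 0.2100+0.2450+0.9000+0.2700  ⇒  S_min = 13/8 m

S_min = 13/8 m = 1.6250 m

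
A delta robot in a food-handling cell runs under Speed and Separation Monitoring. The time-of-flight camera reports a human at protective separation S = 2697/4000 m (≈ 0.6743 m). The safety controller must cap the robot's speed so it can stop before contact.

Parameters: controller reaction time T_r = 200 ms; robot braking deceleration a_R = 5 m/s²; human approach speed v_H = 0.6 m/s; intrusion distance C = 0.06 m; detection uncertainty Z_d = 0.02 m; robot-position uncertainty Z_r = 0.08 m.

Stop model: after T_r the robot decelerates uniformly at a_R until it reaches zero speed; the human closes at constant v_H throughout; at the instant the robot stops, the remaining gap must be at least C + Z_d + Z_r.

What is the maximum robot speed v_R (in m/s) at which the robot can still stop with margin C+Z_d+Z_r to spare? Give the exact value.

v_R_max = 19/20 m/s = 0.9500 m/s

at the boundary: (1/10)·v² + (8/25)·v + (-1577/4000) = 0
  disc = (8/25)² − 4·(1/10)·(-1577/4000) = 2601/10000 ; √disc = 51/100
  v_R = (−(8/25) + 51/100) / (2·(1/10)) = 19/20 m/s
check:
stop time T_s = (19/20)/5 = 0.1900 s
robot in T_r: 0.9500·0.2000 = 0.1900 m
robot under decel: 0.9500²/(2·5.0000) = 0.0902 m
human closes 0.6000·0.3900 = 0.2340 m
C+Z_d+Z_r = 0.0600+0.0200+0.0800 = 0.1600 m
sum ≈ 0.1900+0.0902+0.2340+0.1600 ≈ 0.6743 m = S ✓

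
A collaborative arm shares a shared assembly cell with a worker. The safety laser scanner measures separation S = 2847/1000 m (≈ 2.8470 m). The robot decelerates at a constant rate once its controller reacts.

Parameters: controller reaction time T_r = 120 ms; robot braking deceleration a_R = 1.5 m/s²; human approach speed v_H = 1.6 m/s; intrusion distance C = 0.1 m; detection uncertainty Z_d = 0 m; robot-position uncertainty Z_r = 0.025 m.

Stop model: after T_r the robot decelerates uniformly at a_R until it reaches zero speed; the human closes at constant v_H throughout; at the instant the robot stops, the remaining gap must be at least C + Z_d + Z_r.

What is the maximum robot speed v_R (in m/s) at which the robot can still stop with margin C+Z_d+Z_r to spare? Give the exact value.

v_R_max = 3/2 m/s = 1.5000 m/s

at the boundary: (1/3)·v² + (89/75)·v + (-253/100) = 0
  disc = (89/75)² − 4·(1/3)·(-253/100) = 26896/5625 ; √disc = 164/75
  v_R = (−(89/75) + 164/75) / (2·(1/3)) = 3/2 m/s
check:
braking lasts T_s = (3/2)/(3/2) = 1.0000 s
robot covers v_R·T_r = 1.5000·0.1200 = 0.1800 m before braking
robot covers 1.5000·1.0000 − ½·1.5000·1.0000² = 0.7500 m while stopping
human over T_r+T_s: 1.6000·(0.1200+1.0000) = 1.7920 m
C+Z_d+Z_r = 0.1000+0.0000+0.0250 = 0.1250 m
sum ≈ 0.1800+0.7500+1.7920+0.1250 ≈ 2.8470 m = S ✓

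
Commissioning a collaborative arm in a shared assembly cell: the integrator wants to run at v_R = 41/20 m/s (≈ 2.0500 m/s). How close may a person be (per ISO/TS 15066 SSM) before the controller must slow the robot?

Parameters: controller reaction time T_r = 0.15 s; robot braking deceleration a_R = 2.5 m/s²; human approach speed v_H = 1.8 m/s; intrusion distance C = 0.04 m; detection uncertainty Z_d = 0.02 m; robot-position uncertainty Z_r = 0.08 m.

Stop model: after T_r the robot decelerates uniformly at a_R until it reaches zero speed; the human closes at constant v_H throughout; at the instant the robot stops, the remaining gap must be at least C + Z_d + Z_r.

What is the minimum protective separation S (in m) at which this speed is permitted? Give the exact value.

S_min = 1517/500 m = 3.0340 m

stop time T_s = (41/20)/(5/2) = 0.8200 s
robot in T_r: 2.0500·0.1500 = 0.3075 m
robot under decel: 2.0500²/(2·2.5000) = 0.8405 m
human over T_r+T_s: 1.8000·(0.1500+0.8200) = 1.7460 m
residual clearance needed = 0.0400+0.0200+0.0800 = 0.1400 m
S_min ≈ 0.3075+0.8405+1.7460+0.1400  ⇒  S_min = 1517/500 m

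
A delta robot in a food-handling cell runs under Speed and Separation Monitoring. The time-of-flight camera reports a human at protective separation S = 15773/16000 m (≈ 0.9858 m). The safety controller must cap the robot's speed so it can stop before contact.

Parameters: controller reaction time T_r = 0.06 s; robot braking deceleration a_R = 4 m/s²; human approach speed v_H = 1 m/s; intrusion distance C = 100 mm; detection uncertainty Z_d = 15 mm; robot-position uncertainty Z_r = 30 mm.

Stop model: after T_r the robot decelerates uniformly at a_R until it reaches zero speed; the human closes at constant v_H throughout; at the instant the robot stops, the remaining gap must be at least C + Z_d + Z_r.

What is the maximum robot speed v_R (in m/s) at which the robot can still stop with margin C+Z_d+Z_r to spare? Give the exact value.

at the boundary: (1/8)·v² + (31/100)·v + (-12493/16000) = 0
  disc = (31/100)² − 4·(1/8)·(-12493/16000) = 77841/160000 ; √disc = 279/400
  v_R = (−(31/100) + 279/400) / (2·(1/8)) = 31/20 m/s
check:
braking lasts T_s = (31/20)/4 = 0.3875 s
robot in T_r: 1.5500·0.0600 = 0.0930 m
braking distance = 1.5500²/(2·4.0000) = 0.3003 m
human closes 1.0000·0.4475 = 0.4475 m
margins: 0.1000+0.0150+0.0300 = 0.1450 m
sum ≈ 0.0930+0.3003+0.4475+0.1450 ≈ 0.9858 m = S ✓

v_R_max = 31/20 m/s = 1.5500 m/s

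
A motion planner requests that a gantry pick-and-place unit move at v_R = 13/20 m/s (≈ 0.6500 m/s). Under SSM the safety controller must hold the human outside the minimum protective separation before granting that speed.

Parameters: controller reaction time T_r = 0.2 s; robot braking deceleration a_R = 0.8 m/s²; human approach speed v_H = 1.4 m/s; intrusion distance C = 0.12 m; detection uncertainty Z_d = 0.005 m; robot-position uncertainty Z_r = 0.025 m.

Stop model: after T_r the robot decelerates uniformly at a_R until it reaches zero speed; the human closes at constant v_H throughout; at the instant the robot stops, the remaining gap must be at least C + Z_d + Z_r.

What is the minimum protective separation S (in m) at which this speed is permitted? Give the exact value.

S_min = 6277/3200 m = 1.9616 m

T_s = v_R/a_R = (13/20)/(4/5) = 0.8125 s
reaction-phase robot travel = 0.6500·0.2000 = 0.1300 m
braking distance = 0.6500²/(2·0.8000) = 0.2641 m
person approaches 1.4000·(0.2000+0.8125) = 1.4175 m
C+Z_d+Z_r = 0.1200+0.0050+0.0250 = 0.1500 m
S_min ≈ 0.1300+0.2641+1.4175+0.1500  ⇒  S_min = 6277/3200 m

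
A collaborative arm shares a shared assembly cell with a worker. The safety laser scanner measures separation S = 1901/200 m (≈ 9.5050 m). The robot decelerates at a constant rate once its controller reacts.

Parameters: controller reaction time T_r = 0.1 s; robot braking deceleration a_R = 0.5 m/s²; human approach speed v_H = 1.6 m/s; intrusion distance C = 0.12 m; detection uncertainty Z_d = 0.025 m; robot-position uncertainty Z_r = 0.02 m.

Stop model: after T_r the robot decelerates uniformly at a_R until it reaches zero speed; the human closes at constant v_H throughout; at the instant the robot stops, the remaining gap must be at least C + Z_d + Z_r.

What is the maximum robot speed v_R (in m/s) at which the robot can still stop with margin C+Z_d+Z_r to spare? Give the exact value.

collect terms ⇒ (1)·v_R² + (33/10)·v_R + (-459/50) = 0
  disc = (33/10)² − 4·(1)·(-459/50) = 4761/100 ; √disc = 69/10
  v_R = (−(33/10) + 69/10) / (2·(1)) = 9/5 m/s
check:
stop time T_s = (9/5)/(1/2) = 3.6000 s
reaction-phase robot travel = 1.8000·0.1000 = 0.1800 m
robot covers 1.8000·3.6000 − ½·0.5000·3.6000² = 3.2400 m while stopping
human over T_r+T_s: 1.6000·(0.1000+3.6000) = 5.9200 m
margins: 0.1200+0.0250+0.0200 = 0.1650 m
sum ≈ 0.1800+3.2400+5.9200+0.1650 ≈ 9.5050 m = S ✓

v_R_max = 9/5 m/s = 1.8000 m/s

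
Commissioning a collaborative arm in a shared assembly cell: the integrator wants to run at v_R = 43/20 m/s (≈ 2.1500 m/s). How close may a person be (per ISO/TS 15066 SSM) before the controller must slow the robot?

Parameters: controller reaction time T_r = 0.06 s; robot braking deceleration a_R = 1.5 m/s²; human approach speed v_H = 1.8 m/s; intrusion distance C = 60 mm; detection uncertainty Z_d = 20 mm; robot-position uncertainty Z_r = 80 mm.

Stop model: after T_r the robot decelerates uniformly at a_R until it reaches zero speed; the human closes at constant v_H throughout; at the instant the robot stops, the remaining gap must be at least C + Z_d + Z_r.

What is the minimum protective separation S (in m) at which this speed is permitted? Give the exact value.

T_s = v_R/a_R = (43/20)/(3/2) = 1.4333 s
reaction-phase robot travel = 2.1500·0.0600 = 0.1290 m
robot under decel: 2.1500²/(2·1.5000) = 1.5408 m
person approaches 1.8000·(0.0600+1.4333) = 2.6880 m
residual clearance needed = 0.0600+0.0200+0.0800 = 0.1600 m
S_min ≈ 0.1290+1.5408+2.6880+0.1600  ⇒  S_min = 27107/6000 m

S_min = 27107/6000 m = 4.5178 m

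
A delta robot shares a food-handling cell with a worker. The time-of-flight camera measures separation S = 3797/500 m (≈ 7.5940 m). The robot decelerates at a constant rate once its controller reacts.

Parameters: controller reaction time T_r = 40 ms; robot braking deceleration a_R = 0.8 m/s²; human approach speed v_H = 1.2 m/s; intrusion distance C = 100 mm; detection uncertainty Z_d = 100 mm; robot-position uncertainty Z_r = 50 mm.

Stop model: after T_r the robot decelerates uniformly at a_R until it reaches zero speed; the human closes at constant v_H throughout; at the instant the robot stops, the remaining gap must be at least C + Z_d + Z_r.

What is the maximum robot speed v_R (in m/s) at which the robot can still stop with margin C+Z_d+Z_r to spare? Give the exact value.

at the boundary: (5/8)·v² + (77/50)·v + (-912/125) = 0
  disc = (77/50)² − 4·(5/8)·(-912/125) = 51529/2500 ; √disc = 227/50
  v_R = (−(77/50) + 227/50) / (2·(5/8)) = 12/5 m/s
check:
stop time T_s = (12/5)/(4/5) = 3.0000 s
robot in T_r: 2.4000·0.0400 = 0.0960 m
braking distance = 2.4000²/(2·0.8000) = 3.6000 m
person approaches 1.2000·(0.0400+3.0000) = 3.6480 m
C+Z_d+Z_r = 0.1000+0.1000+0.0500 = 0.2500 m
sum ≈ 0.0960+3.6000+3.6480+0.2500 ≈ 7.5940 m = S ✓

v_R_max = 12/5 m/s = 2.4000 m/s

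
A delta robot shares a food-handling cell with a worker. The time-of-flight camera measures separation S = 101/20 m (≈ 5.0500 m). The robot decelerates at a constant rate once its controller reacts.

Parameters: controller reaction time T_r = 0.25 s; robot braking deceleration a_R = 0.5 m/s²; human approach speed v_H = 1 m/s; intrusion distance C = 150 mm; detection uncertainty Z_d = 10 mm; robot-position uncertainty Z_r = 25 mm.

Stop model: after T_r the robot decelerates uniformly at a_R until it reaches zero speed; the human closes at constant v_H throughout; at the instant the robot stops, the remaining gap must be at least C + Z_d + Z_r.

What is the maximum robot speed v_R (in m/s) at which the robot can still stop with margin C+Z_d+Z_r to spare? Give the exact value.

v_R_max = 13/10 m/s = 1.3000 m/s

collect terms ⇒ (1)·v_R² + (9/4)·v_R + (-923/200) = 0
  disc = (9/4)² − 4·(1)·(-923/200) = 9409/400 ; √disc = 97/20
  v_R = (−(9/4) + 97/20) / (2·(1)) = 13/10 m/s
check:
stop time T_s = (13/10)/(1/2) = 2.6000 s
robot covers v_R·T_r = 1.3000·0.2500 = 0.3250 m before braking
robot covers 1.3000·2.6000 − ½·0.5000·2.6000² = 1.6900 m while stopping
human closes 1.0000·2.8500 = 2.8500 m
C+Z_d+Z_r = 0.1500+0.0100+0.0250 = 0.1850 m
sum ≈ 0.3250+1.6900+2.8500+0.1850 ≈ 5.0500 m = S ✓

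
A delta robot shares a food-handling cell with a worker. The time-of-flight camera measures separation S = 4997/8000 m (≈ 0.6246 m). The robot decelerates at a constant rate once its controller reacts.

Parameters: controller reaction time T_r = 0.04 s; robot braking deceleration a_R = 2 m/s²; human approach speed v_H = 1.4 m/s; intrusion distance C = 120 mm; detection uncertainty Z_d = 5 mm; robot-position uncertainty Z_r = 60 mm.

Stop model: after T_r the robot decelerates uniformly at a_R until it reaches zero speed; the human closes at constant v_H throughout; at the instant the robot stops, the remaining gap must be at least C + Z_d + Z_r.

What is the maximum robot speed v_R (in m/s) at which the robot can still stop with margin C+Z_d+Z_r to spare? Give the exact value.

v_R_max = 9/20 m/s = 0.4500 m/s

at the boundary: (1/4)·v² + (37/50)·v + (-3069/8000) = 0
  disc = (37/50)² − 4·(1/4)·(-3069/8000) = 37249/40000 ; √disc = 193/200
  v_R = (−(37/50) + 193/200) / (2·(1/4)) = 9/20 m/s
check:
stop time T_s = (9/20)/2 = 0.2250 s
robot covers v_R·T_r = 0.4500·0.0400 = 0.0180 m before braking
robot covers 0.4500·0.2250 − ½·2.0000·0.2250² = 0.0506 m while stopping
human closes 1.4000·0.2650 = 0.3710 m
C+Z_d+Z_r = 0.1200+0.0050+0.0600 = 0.1850 m
sum ≈ 0.0180+0.0506+0.3710+0.1850 ≈ 0.6246 m = S ✓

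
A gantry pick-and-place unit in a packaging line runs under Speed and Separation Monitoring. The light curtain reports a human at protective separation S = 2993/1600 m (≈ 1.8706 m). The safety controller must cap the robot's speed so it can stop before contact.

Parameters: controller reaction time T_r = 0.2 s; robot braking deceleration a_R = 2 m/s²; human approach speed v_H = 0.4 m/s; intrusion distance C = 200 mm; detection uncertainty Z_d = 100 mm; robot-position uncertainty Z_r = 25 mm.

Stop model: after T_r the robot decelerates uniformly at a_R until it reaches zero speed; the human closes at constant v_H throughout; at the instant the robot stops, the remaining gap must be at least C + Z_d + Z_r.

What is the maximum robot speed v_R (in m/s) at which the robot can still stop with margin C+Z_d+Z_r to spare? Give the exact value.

v_R_max = 7/4 m/s = 1.7500 m/s

at the boundary: (1/4)·v² + (2/5)·v + (-469/320) = 0
  disc = (2/5)² − 4·(1/4)·(-469/320) = 2601/1600 ; √disc = 51/40
  v_R = (−(2/5) + 51/40) / (2·(1/4)) = 7/4 m/s
check:
stop time T_s = (7/4)/2 = 0.8750 s
reaction-phase robot travel = 1.7500·0.2000 = 0.3500 m
robot covers 1.7500·0.8750 − ½·2.0000·0.8750² = 0.7656 m while stopping
person approaches 0.4000·(0.2000+0.8750) = 0.4300 m
residual clearance needed = 0.2000+0.1000+0.0250 = 0.3250 m
sum ≈ 0.3500+0.7656+0.4300+0.3250 ≈ 1.8706 m = S ✓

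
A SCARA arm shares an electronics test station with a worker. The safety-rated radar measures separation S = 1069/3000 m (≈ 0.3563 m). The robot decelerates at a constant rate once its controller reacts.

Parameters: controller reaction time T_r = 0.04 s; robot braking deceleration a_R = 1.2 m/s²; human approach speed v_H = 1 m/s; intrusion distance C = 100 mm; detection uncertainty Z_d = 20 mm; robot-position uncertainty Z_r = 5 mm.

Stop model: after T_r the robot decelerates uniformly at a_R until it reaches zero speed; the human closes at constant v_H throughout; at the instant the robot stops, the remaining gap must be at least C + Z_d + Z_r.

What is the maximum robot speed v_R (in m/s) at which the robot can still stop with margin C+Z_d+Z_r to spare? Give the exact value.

collect terms ⇒ (5/12)·v_R² + (131/150)·v_R + (-287/1500) = 0
  disc = (131/150)² − 4·(5/12)·(-287/1500) = 676/625 ; √disc = 26/25
  v_R = (−(131/150) + 26/25) / (2·(5/12)) = 1/5 m/s
check:
braking lasts T_s = (1/5)/(6/5) = 0.1667 s
robot in T_r: 0.2000·0.0400 = 0.0080 m
robot under decel: 0.2000²/(2·1.2000) = 0.0167 m
human over T_r+T_s: 1.0000·(0.0400+0.1667) = 0.2067 m
C+Z_d+Z_r = 0.1000+0.0200+0.0050 = 0.1250 m
sum ≈ 0.0080+0.0167+0.2067+0.1250 ≈ 0.3563 m = S ✓

v_R_max = 1/5 m/s = 0.2000 m/s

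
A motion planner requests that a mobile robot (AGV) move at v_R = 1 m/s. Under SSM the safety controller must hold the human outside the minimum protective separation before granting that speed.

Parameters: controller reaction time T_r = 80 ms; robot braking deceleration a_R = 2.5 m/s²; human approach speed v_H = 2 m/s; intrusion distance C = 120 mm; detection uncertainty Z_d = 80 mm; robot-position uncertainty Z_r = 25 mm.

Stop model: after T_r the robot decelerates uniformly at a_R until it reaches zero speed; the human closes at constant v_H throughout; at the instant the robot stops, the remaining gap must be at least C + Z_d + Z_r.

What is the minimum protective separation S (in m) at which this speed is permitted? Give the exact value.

S_min = 293/200 m = 1.4650 m

T_s = v_R/a_R = 1/(5/2) = 0.4000 s
robot covers v_R·T_r = 1.0000·0.0800 = 0.0800 m before braking
robot under decel: 1.0000²/(2·2.5000) = 0.2000 m
person approaches 2.0000·(0.0800+0.4000) = 0.9600 m
C+Z_d+Z_r = 0.1200+0.0800+0.0250 = 0.2250 m
S_min ≈ 0.0800+0.2000+0.9600+0.2250  ⇒  S_min = 293/200 m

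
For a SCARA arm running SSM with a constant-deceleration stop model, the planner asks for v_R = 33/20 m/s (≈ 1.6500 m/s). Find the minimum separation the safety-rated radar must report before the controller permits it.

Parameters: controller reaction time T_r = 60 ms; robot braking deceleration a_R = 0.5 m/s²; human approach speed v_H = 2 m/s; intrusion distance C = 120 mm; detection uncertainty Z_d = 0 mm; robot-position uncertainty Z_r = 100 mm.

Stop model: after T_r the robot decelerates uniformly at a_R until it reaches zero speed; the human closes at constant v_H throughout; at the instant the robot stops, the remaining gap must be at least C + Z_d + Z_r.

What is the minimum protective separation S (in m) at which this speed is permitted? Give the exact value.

braking lasts T_s = (33/20)/(1/2) = 3.3000 s
robot in T_r: 1.6500·0.0600 = 0.0990 m
braking distance = 1.6500²/(2·0.5000) = 2.7225 m
human closes 2.0000·3.3600 = 6.7200 m
margins: 0.1200+0.0000+0.1000 = 0.2200 m
S_min ≈ 0.0990+2.7225+6.7200+0.2200  ⇒  S_min = 19523/2000 m

S_min = 19523/2000 m = 9.7615 m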